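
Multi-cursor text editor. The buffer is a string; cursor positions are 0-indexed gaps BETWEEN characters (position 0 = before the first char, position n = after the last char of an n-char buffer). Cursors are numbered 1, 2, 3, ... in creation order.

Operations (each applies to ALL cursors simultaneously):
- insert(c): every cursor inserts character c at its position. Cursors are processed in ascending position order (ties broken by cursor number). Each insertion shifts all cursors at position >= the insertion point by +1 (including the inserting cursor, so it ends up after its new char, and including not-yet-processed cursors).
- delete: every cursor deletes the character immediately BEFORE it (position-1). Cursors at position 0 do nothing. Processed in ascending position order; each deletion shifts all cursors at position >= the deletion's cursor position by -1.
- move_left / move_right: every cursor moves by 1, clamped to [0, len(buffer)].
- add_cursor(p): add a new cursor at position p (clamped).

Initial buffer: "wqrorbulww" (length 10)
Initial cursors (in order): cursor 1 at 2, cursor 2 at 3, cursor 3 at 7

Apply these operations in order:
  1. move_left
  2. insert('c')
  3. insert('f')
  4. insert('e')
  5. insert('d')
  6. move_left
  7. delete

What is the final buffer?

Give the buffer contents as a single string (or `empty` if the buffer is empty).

Answer: wcfdqcfdrorbcfdulww

Derivation:
After op 1 (move_left): buffer="wqrorbulww" (len 10), cursors c1@1 c2@2 c3@6, authorship ..........
After op 2 (insert('c')): buffer="wcqcrorbculww" (len 13), cursors c1@2 c2@4 c3@9, authorship .1.2....3....
After op 3 (insert('f')): buffer="wcfqcfrorbcfulww" (len 16), cursors c1@3 c2@6 c3@12, authorship .11.22....33....
After op 4 (insert('e')): buffer="wcfeqcferorbcfeulww" (len 19), cursors c1@4 c2@8 c3@15, authorship .111.222....333....
After op 5 (insert('d')): buffer="wcfedqcfedrorbcfedulww" (len 22), cursors c1@5 c2@10 c3@18, authorship .1111.2222....3333....
After op 6 (move_left): buffer="wcfedqcfedrorbcfedulww" (len 22), cursors c1@4 c2@9 c3@17, authorship .1111.2222....3333....
After op 7 (delete): buffer="wcfdqcfdrorbcfdulww" (len 19), cursors c1@3 c2@7 c3@14, authorship .111.222....333....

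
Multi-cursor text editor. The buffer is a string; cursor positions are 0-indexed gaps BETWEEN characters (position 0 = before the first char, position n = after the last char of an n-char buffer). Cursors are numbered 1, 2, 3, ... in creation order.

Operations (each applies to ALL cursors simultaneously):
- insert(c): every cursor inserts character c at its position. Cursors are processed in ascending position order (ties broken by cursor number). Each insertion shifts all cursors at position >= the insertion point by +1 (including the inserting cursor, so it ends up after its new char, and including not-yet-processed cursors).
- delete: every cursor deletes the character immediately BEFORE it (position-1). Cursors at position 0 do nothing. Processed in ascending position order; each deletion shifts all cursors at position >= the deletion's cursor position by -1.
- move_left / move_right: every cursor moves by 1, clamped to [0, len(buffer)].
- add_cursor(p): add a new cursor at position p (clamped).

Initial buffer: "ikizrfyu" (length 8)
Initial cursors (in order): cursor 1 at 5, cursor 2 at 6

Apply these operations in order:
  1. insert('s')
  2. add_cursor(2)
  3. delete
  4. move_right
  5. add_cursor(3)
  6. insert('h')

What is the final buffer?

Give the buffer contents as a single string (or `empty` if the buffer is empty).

Answer: iihzhrfhyhu

Derivation:
After op 1 (insert('s')): buffer="ikizrsfsyu" (len 10), cursors c1@6 c2@8, authorship .....1.2..
After op 2 (add_cursor(2)): buffer="ikizrsfsyu" (len 10), cursors c3@2 c1@6 c2@8, authorship .....1.2..
After op 3 (delete): buffer="iizrfyu" (len 7), cursors c3@1 c1@4 c2@5, authorship .......
After op 4 (move_right): buffer="iizrfyu" (len 7), cursors c3@2 c1@5 c2@6, authorship .......
After op 5 (add_cursor(3)): buffer="iizrfyu" (len 7), cursors c3@2 c4@3 c1@5 c2@6, authorship .......
After op 6 (insert('h')): buffer="iihzhrfhyhu" (len 11), cursors c3@3 c4@5 c1@8 c2@10, authorship ..3.4..1.2.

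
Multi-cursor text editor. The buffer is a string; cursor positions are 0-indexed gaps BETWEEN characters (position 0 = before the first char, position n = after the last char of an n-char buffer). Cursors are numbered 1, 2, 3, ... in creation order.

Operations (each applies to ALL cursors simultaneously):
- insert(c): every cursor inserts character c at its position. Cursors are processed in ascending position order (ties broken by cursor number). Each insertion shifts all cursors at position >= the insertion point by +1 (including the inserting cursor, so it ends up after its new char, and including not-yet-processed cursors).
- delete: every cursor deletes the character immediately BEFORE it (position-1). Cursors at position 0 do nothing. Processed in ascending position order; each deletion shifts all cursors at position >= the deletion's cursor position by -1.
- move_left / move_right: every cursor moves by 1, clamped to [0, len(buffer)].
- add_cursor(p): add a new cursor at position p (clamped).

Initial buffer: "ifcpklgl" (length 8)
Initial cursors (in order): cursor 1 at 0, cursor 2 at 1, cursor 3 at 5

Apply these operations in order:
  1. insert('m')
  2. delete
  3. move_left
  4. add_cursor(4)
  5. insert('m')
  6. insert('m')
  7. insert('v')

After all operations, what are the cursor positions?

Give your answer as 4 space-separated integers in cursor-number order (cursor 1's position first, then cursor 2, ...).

After op 1 (insert('m')): buffer="mimfcpkmlgl" (len 11), cursors c1@1 c2@3 c3@8, authorship 1.2....3...
After op 2 (delete): buffer="ifcpklgl" (len 8), cursors c1@0 c2@1 c3@5, authorship ........
After op 3 (move_left): buffer="ifcpklgl" (len 8), cursors c1@0 c2@0 c3@4, authorship ........
After op 4 (add_cursor(4)): buffer="ifcpklgl" (len 8), cursors c1@0 c2@0 c3@4 c4@4, authorship ........
After op 5 (insert('m')): buffer="mmifcpmmklgl" (len 12), cursors c1@2 c2@2 c3@8 c4@8, authorship 12....34....
After op 6 (insert('m')): buffer="mmmmifcpmmmmklgl" (len 16), cursors c1@4 c2@4 c3@12 c4@12, authorship 1212....3434....
After op 7 (insert('v')): buffer="mmmmvvifcpmmmmvvklgl" (len 20), cursors c1@6 c2@6 c3@16 c4@16, authorship 121212....343434....

Answer: 6 6 16 16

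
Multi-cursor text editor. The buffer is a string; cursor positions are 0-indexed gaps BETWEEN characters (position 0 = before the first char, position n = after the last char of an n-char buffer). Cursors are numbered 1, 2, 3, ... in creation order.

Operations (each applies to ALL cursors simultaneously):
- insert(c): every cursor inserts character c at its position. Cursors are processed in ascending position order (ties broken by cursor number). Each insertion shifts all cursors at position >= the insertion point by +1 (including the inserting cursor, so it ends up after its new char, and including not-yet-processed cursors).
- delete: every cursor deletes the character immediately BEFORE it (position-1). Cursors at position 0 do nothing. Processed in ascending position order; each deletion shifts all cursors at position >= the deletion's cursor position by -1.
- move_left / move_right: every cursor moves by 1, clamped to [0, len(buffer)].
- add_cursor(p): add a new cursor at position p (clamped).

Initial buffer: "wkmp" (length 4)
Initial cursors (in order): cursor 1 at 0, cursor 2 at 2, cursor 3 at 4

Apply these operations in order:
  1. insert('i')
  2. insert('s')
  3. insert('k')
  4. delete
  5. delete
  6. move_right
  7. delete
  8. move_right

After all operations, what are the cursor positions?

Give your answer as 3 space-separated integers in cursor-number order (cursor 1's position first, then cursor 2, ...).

Answer: 2 4 4

Derivation:
After op 1 (insert('i')): buffer="iwkimpi" (len 7), cursors c1@1 c2@4 c3@7, authorship 1..2..3
After op 2 (insert('s')): buffer="iswkismpis" (len 10), cursors c1@2 c2@6 c3@10, authorship 11..22..33
After op 3 (insert('k')): buffer="iskwkiskmpisk" (len 13), cursors c1@3 c2@8 c3@13, authorship 111..222..333
After op 4 (delete): buffer="iswkismpis" (len 10), cursors c1@2 c2@6 c3@10, authorship 11..22..33
After op 5 (delete): buffer="iwkimpi" (len 7), cursors c1@1 c2@4 c3@7, authorship 1..2..3
After op 6 (move_right): buffer="iwkimpi" (len 7), cursors c1@2 c2@5 c3@7, authorship 1..2..3
After op 7 (delete): buffer="ikip" (len 4), cursors c1@1 c2@3 c3@4, authorship 1.2.
After op 8 (move_right): buffer="ikip" (len 4), cursors c1@2 c2@4 c3@4, authorship 1.2.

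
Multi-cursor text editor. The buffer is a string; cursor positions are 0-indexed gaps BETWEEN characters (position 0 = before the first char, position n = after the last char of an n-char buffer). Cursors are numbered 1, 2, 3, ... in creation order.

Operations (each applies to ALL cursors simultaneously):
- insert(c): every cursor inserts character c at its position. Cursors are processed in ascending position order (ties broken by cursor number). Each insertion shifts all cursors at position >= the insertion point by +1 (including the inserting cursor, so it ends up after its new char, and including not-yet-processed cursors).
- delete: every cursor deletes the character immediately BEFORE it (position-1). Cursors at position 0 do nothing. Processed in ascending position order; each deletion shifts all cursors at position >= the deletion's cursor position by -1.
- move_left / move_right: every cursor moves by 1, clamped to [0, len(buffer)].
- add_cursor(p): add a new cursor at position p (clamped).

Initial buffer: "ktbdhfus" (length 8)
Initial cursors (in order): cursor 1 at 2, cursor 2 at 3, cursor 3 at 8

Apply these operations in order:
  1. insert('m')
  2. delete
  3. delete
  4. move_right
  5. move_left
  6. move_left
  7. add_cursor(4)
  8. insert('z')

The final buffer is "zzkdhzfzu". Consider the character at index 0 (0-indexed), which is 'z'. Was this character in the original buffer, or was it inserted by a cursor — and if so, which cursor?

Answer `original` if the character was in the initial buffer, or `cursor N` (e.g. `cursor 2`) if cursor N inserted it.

Answer: cursor 1

Derivation:
After op 1 (insert('m')): buffer="ktmbmdhfusm" (len 11), cursors c1@3 c2@5 c3@11, authorship ..1.2.....3
After op 2 (delete): buffer="ktbdhfus" (len 8), cursors c1@2 c2@3 c3@8, authorship ........
After op 3 (delete): buffer="kdhfu" (len 5), cursors c1@1 c2@1 c3@5, authorship .....
After op 4 (move_right): buffer="kdhfu" (len 5), cursors c1@2 c2@2 c3@5, authorship .....
After op 5 (move_left): buffer="kdhfu" (len 5), cursors c1@1 c2@1 c3@4, authorship .....
After op 6 (move_left): buffer="kdhfu" (len 5), cursors c1@0 c2@0 c3@3, authorship .....
After op 7 (add_cursor(4)): buffer="kdhfu" (len 5), cursors c1@0 c2@0 c3@3 c4@4, authorship .....
After op 8 (insert('z')): buffer="zzkdhzfzu" (len 9), cursors c1@2 c2@2 c3@6 c4@8, authorship 12...3.4.
Authorship (.=original, N=cursor N): 1 2 . . . 3 . 4 .
Index 0: author = 1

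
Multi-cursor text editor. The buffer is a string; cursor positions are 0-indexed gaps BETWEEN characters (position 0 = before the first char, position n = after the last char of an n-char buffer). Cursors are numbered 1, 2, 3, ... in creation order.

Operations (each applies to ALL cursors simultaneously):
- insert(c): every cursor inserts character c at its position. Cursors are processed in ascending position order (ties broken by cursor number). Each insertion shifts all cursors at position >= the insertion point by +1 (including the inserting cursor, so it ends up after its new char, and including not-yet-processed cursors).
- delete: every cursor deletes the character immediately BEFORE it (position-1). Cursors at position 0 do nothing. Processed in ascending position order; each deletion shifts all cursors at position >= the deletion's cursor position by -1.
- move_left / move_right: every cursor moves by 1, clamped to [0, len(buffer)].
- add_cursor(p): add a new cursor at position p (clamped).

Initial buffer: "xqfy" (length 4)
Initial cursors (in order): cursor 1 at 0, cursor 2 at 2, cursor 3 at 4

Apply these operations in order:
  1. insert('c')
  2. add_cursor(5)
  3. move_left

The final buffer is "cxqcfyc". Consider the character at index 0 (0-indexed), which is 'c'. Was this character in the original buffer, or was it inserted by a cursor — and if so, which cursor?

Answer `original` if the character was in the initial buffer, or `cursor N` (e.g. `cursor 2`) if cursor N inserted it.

Answer: cursor 1

Derivation:
After op 1 (insert('c')): buffer="cxqcfyc" (len 7), cursors c1@1 c2@4 c3@7, authorship 1..2..3
After op 2 (add_cursor(5)): buffer="cxqcfyc" (len 7), cursors c1@1 c2@4 c4@5 c3@7, authorship 1..2..3
After op 3 (move_left): buffer="cxqcfyc" (len 7), cursors c1@0 c2@3 c4@4 c3@6, authorship 1..2..3
Authorship (.=original, N=cursor N): 1 . . 2 . . 3
Index 0: author = 1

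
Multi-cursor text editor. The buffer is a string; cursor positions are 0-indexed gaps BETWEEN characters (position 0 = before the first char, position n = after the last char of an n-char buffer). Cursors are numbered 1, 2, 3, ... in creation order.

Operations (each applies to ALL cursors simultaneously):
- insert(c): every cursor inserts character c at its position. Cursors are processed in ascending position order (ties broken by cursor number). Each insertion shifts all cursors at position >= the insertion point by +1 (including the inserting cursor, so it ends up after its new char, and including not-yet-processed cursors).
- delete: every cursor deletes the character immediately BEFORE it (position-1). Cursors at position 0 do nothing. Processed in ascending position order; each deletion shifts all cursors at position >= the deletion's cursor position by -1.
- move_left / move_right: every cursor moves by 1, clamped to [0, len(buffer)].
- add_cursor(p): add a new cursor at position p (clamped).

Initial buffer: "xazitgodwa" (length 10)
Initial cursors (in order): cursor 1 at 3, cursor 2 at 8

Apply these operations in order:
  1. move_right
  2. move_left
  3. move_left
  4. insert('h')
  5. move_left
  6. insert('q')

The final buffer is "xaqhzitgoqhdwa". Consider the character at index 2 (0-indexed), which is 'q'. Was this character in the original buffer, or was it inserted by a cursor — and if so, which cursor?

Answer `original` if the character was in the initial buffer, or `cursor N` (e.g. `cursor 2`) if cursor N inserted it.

Answer: cursor 1

Derivation:
After op 1 (move_right): buffer="xazitgodwa" (len 10), cursors c1@4 c2@9, authorship ..........
After op 2 (move_left): buffer="xazitgodwa" (len 10), cursors c1@3 c2@8, authorship ..........
After op 3 (move_left): buffer="xazitgodwa" (len 10), cursors c1@2 c2@7, authorship ..........
After op 4 (insert('h')): buffer="xahzitgohdwa" (len 12), cursors c1@3 c2@9, authorship ..1.....2...
After op 5 (move_left): buffer="xahzitgohdwa" (len 12), cursors c1@2 c2@8, authorship ..1.....2...
After op 6 (insert('q')): buffer="xaqhzitgoqhdwa" (len 14), cursors c1@3 c2@10, authorship ..11.....22...
Authorship (.=original, N=cursor N): . . 1 1 . . . . . 2 2 . . .
Index 2: author = 1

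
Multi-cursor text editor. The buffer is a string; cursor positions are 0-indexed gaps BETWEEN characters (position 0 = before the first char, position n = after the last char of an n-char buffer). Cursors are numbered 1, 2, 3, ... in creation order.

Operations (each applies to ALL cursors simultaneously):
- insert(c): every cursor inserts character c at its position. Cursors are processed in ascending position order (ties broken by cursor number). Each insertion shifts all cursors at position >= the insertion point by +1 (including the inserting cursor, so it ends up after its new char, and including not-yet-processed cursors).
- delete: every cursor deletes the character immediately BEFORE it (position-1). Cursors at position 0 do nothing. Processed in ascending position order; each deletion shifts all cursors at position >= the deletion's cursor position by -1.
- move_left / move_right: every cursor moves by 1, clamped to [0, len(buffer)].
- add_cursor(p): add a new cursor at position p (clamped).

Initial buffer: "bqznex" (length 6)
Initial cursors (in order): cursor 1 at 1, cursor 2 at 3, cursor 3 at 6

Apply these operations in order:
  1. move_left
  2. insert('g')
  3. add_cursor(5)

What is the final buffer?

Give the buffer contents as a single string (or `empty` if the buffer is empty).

After op 1 (move_left): buffer="bqznex" (len 6), cursors c1@0 c2@2 c3@5, authorship ......
After op 2 (insert('g')): buffer="gbqgznegx" (len 9), cursors c1@1 c2@4 c3@8, authorship 1..2...3.
After op 3 (add_cursor(5)): buffer="gbqgznegx" (len 9), cursors c1@1 c2@4 c4@5 c3@8, authorship 1..2...3.

Answer: gbqgznegx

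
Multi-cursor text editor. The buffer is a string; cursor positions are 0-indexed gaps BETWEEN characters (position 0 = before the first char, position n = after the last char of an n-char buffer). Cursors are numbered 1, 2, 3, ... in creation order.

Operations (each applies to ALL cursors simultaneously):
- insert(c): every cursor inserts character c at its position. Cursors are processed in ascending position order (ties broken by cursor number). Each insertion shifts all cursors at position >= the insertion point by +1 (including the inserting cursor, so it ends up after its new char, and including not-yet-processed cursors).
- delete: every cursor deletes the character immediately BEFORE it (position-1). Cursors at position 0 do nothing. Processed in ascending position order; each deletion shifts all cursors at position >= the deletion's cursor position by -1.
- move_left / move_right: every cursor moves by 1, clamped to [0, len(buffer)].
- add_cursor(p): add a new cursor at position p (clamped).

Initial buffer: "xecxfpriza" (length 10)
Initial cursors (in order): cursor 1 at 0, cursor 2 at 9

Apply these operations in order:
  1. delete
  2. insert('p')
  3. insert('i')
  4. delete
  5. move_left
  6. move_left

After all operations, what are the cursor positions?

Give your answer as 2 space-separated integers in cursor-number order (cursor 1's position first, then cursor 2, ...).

After op 1 (delete): buffer="xecxfpria" (len 9), cursors c1@0 c2@8, authorship .........
After op 2 (insert('p')): buffer="pxecxfpripa" (len 11), cursors c1@1 c2@10, authorship 1........2.
After op 3 (insert('i')): buffer="pixecxfpripia" (len 13), cursors c1@2 c2@12, authorship 11........22.
After op 4 (delete): buffer="pxecxfpripa" (len 11), cursors c1@1 c2@10, authorship 1........2.
After op 5 (move_left): buffer="pxecxfpripa" (len 11), cursors c1@0 c2@9, authorship 1........2.
After op 6 (move_left): buffer="pxecxfpripa" (len 11), cursors c1@0 c2@8, authorship 1........2.

Answer: 0 8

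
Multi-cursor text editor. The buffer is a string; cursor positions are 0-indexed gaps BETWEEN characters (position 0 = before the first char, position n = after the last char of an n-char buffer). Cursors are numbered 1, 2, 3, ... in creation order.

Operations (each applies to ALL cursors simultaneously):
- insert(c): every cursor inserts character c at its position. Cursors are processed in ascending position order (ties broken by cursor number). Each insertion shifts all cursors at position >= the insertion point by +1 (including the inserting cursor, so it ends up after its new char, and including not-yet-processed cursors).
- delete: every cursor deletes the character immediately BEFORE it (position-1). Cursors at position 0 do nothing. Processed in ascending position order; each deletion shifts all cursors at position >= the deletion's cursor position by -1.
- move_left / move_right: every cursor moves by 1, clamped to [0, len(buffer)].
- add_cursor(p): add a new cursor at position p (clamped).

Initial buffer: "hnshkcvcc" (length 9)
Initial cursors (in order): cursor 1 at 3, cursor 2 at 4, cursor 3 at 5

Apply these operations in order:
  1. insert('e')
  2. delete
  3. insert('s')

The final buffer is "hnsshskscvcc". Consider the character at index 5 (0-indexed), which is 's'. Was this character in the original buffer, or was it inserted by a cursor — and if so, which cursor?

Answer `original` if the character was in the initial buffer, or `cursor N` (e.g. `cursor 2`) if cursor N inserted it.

Answer: cursor 2

Derivation:
After op 1 (insert('e')): buffer="hnsehekecvcc" (len 12), cursors c1@4 c2@6 c3@8, authorship ...1.2.3....
After op 2 (delete): buffer="hnshkcvcc" (len 9), cursors c1@3 c2@4 c3@5, authorship .........
After op 3 (insert('s')): buffer="hnsshskscvcc" (len 12), cursors c1@4 c2@6 c3@8, authorship ...1.2.3....
Authorship (.=original, N=cursor N): . . . 1 . 2 . 3 . . . .
Index 5: author = 2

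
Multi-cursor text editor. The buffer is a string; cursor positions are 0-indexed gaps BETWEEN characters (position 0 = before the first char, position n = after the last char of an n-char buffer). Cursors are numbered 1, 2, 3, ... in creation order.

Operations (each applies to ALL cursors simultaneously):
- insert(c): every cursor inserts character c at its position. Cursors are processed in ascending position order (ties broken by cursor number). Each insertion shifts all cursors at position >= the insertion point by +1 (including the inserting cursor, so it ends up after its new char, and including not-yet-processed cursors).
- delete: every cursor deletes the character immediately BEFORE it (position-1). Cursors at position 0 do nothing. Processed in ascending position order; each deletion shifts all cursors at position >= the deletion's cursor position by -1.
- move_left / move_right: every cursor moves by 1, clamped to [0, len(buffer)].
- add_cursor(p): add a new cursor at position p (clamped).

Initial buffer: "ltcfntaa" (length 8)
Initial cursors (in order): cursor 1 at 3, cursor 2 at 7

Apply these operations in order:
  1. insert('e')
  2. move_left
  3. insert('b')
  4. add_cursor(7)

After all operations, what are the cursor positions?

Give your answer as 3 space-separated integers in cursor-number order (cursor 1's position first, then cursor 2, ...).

After op 1 (insert('e')): buffer="ltcefntaea" (len 10), cursors c1@4 c2@9, authorship ...1....2.
After op 2 (move_left): buffer="ltcefntaea" (len 10), cursors c1@3 c2@8, authorship ...1....2.
After op 3 (insert('b')): buffer="ltcbefntabea" (len 12), cursors c1@4 c2@10, authorship ...11....22.
After op 4 (add_cursor(7)): buffer="ltcbefntabea" (len 12), cursors c1@4 c3@7 c2@10, authorship ...11....22.

Answer: 4 10 7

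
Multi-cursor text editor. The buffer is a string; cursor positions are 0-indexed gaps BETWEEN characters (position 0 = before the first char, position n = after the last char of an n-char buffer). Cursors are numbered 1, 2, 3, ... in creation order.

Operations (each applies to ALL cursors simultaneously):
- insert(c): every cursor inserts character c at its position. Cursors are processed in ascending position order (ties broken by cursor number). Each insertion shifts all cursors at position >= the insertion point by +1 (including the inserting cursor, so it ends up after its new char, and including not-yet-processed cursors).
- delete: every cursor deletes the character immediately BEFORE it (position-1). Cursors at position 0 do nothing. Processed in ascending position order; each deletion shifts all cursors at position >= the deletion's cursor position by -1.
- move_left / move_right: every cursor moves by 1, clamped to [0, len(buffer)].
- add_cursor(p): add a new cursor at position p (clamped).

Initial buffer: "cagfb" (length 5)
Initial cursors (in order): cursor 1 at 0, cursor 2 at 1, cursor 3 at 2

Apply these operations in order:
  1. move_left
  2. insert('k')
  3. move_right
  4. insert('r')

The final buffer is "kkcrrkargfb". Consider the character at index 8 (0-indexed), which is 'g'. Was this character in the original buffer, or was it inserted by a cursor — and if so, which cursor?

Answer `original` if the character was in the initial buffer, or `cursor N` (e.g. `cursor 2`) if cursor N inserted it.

After op 1 (move_left): buffer="cagfb" (len 5), cursors c1@0 c2@0 c3@1, authorship .....
After op 2 (insert('k')): buffer="kkckagfb" (len 8), cursors c1@2 c2@2 c3@4, authorship 12.3....
After op 3 (move_right): buffer="kkckagfb" (len 8), cursors c1@3 c2@3 c3@5, authorship 12.3....
After op 4 (insert('r')): buffer="kkcrrkargfb" (len 11), cursors c1@5 c2@5 c3@8, authorship 12.123.3...
Authorship (.=original, N=cursor N): 1 2 . 1 2 3 . 3 . . .
Index 8: author = original

Answer: original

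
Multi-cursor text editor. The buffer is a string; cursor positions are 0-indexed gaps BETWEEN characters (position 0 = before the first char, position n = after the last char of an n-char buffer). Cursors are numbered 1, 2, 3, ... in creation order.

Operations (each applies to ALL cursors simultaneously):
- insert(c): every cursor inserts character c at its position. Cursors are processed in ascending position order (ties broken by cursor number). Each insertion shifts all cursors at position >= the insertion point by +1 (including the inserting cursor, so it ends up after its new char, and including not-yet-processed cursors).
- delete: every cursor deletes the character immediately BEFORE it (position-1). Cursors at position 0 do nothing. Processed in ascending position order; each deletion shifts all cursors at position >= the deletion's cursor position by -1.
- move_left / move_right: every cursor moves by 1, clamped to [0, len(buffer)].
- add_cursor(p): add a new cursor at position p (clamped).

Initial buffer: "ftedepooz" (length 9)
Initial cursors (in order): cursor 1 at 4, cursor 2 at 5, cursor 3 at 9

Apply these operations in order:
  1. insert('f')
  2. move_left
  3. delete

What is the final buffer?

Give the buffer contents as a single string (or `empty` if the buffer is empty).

Answer: fteffpoof

Derivation:
After op 1 (insert('f')): buffer="ftedfefpoozf" (len 12), cursors c1@5 c2@7 c3@12, authorship ....1.2....3
After op 2 (move_left): buffer="ftedfefpoozf" (len 12), cursors c1@4 c2@6 c3@11, authorship ....1.2....3
After op 3 (delete): buffer="fteffpoof" (len 9), cursors c1@3 c2@4 c3@8, authorship ...12...3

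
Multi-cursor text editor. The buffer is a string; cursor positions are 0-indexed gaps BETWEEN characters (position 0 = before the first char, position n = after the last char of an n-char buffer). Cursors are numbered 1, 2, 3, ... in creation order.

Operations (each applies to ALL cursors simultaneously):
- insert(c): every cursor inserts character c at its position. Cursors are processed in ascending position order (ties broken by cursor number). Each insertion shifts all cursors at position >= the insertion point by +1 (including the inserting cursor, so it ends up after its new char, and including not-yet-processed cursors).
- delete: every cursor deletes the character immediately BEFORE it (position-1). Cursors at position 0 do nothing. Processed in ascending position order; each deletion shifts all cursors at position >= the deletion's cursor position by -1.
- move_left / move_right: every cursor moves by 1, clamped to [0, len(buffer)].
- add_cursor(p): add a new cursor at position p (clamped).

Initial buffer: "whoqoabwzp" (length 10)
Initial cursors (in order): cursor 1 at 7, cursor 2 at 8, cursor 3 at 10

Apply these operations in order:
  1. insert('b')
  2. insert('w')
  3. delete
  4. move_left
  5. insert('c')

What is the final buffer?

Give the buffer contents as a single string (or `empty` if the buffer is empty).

After op 1 (insert('b')): buffer="whoqoabbwbzpb" (len 13), cursors c1@8 c2@10 c3@13, authorship .......1.2..3
After op 2 (insert('w')): buffer="whoqoabbwwbwzpbw" (len 16), cursors c1@9 c2@12 c3@16, authorship .......11.22..33
After op 3 (delete): buffer="whoqoabbwbzpb" (len 13), cursors c1@8 c2@10 c3@13, authorship .......1.2..3
After op 4 (move_left): buffer="whoqoabbwbzpb" (len 13), cursors c1@7 c2@9 c3@12, authorship .......1.2..3
After op 5 (insert('c')): buffer="whoqoabcbwcbzpcb" (len 16), cursors c1@8 c2@11 c3@15, authorship .......11.22..33

Answer: whoqoabcbwcbzpcb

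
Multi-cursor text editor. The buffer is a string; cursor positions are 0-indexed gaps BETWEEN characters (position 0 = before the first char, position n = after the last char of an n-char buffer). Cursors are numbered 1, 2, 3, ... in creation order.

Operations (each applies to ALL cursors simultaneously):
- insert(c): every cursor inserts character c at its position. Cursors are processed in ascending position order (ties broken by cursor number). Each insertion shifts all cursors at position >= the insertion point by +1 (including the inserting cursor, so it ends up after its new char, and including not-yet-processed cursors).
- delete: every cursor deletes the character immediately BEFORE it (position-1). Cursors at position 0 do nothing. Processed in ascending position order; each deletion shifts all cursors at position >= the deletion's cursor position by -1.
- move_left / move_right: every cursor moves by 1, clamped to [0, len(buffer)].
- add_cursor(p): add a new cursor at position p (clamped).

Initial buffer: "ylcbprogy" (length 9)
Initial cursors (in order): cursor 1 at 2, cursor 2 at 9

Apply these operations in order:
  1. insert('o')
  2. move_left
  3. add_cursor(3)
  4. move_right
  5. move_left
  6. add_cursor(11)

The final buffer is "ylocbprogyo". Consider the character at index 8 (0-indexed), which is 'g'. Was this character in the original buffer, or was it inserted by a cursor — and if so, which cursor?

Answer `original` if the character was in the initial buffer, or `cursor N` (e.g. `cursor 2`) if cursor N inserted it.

After op 1 (insert('o')): buffer="ylocbprogyo" (len 11), cursors c1@3 c2@11, authorship ..1.......2
After op 2 (move_left): buffer="ylocbprogyo" (len 11), cursors c1@2 c2@10, authorship ..1.......2
After op 3 (add_cursor(3)): buffer="ylocbprogyo" (len 11), cursors c1@2 c3@3 c2@10, authorship ..1.......2
After op 4 (move_right): buffer="ylocbprogyo" (len 11), cursors c1@3 c3@4 c2@11, authorship ..1.......2
After op 5 (move_left): buffer="ylocbprogyo" (len 11), cursors c1@2 c3@3 c2@10, authorship ..1.......2
After op 6 (add_cursor(11)): buffer="ylocbprogyo" (len 11), cursors c1@2 c3@3 c2@10 c4@11, authorship ..1.......2
Authorship (.=original, N=cursor N): . . 1 . . . . . . . 2
Index 8: author = original

Answer: original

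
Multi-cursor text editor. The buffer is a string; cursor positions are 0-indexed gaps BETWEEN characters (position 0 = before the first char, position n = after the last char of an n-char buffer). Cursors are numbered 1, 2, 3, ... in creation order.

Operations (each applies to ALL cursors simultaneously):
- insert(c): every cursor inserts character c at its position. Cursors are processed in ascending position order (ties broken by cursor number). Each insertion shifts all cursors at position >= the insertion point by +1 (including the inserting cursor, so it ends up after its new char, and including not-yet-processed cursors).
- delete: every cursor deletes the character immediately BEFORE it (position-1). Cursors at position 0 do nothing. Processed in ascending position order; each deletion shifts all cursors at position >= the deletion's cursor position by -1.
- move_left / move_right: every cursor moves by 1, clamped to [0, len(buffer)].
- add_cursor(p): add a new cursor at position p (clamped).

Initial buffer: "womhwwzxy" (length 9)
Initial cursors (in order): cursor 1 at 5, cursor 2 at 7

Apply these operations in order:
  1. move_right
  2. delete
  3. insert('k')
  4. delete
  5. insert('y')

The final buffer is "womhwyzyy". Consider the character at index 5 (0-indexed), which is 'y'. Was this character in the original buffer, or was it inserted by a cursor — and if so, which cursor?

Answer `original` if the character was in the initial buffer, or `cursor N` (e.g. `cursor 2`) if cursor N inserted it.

Answer: cursor 1

Derivation:
After op 1 (move_right): buffer="womhwwzxy" (len 9), cursors c1@6 c2@8, authorship .........
After op 2 (delete): buffer="womhwzy" (len 7), cursors c1@5 c2@6, authorship .......
After op 3 (insert('k')): buffer="womhwkzky" (len 9), cursors c1@6 c2@8, authorship .....1.2.
After op 4 (delete): buffer="womhwzy" (len 7), cursors c1@5 c2@6, authorship .......
After op 5 (insert('y')): buffer="womhwyzyy" (len 9), cursors c1@6 c2@8, authorship .....1.2.
Authorship (.=original, N=cursor N): . . . . . 1 . 2 .
Index 5: author = 1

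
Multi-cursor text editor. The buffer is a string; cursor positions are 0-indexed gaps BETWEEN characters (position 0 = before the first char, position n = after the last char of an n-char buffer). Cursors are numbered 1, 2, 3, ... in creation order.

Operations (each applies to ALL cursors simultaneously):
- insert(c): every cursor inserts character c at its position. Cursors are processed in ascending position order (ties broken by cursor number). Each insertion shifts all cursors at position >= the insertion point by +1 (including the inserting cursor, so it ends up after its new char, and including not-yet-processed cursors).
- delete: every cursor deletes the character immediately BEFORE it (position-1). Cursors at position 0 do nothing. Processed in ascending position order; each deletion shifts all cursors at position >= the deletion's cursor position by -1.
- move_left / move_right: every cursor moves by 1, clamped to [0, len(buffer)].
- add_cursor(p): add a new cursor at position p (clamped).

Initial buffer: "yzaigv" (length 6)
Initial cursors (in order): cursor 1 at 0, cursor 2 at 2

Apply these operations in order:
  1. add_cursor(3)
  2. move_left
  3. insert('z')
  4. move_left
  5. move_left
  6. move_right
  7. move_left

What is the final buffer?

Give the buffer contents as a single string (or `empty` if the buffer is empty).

After op 1 (add_cursor(3)): buffer="yzaigv" (len 6), cursors c1@0 c2@2 c3@3, authorship ......
After op 2 (move_left): buffer="yzaigv" (len 6), cursors c1@0 c2@1 c3@2, authorship ......
After op 3 (insert('z')): buffer="zyzzzaigv" (len 9), cursors c1@1 c2@3 c3@5, authorship 1.2.3....
After op 4 (move_left): buffer="zyzzzaigv" (len 9), cursors c1@0 c2@2 c3@4, authorship 1.2.3....
After op 5 (move_left): buffer="zyzzzaigv" (len 9), cursors c1@0 c2@1 c3@3, authorship 1.2.3....
After op 6 (move_right): buffer="zyzzzaigv" (len 9), cursors c1@1 c2@2 c3@4, authorship 1.2.3....
After op 7 (move_left): buffer="zyzzzaigv" (len 9), cursors c1@0 c2@1 c3@3, authorship 1.2.3....

Answer: zyzzzaigv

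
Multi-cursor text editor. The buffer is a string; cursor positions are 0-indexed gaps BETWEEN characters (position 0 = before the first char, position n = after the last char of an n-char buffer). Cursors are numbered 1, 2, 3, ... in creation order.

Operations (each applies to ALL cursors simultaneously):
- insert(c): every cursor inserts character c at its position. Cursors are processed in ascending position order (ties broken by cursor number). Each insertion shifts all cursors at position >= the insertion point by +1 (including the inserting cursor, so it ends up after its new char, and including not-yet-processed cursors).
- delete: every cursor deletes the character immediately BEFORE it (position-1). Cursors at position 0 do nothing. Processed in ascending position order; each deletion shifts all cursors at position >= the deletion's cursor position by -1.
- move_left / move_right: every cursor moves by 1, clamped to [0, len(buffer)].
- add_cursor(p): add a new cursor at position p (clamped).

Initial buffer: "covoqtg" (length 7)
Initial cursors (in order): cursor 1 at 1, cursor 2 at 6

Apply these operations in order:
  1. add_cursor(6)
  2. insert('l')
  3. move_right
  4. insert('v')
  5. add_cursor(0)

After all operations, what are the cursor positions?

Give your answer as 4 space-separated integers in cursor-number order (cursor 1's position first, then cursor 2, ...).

After op 1 (add_cursor(6)): buffer="covoqtg" (len 7), cursors c1@1 c2@6 c3@6, authorship .......
After op 2 (insert('l')): buffer="clovoqtllg" (len 10), cursors c1@2 c2@9 c3@9, authorship .1.....23.
After op 3 (move_right): buffer="clovoqtllg" (len 10), cursors c1@3 c2@10 c3@10, authorship .1.....23.
After op 4 (insert('v')): buffer="clovvoqtllgvv" (len 13), cursors c1@4 c2@13 c3@13, authorship .1.1....23.23
After op 5 (add_cursor(0)): buffer="clovvoqtllgvv" (len 13), cursors c4@0 c1@4 c2@13 c3@13, authorship .1.1....23.23

Answer: 4 13 13 0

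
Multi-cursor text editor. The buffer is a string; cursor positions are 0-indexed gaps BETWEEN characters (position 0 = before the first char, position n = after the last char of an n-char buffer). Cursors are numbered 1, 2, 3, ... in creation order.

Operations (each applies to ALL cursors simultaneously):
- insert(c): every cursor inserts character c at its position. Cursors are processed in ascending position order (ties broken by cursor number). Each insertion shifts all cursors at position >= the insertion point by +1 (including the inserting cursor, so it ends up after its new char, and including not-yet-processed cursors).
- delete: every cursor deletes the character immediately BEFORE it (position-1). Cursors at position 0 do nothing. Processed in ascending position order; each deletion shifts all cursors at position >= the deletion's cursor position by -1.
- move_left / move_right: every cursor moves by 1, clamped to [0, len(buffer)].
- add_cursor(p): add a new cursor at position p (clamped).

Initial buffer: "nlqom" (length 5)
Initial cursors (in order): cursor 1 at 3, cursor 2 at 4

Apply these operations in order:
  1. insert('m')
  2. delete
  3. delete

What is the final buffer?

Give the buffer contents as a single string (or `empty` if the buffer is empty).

Answer: nlm

Derivation:
After op 1 (insert('m')): buffer="nlqmomm" (len 7), cursors c1@4 c2@6, authorship ...1.2.
After op 2 (delete): buffer="nlqom" (len 5), cursors c1@3 c2@4, authorship .....
After op 3 (delete): buffer="nlm" (len 3), cursors c1@2 c2@2, authorship ...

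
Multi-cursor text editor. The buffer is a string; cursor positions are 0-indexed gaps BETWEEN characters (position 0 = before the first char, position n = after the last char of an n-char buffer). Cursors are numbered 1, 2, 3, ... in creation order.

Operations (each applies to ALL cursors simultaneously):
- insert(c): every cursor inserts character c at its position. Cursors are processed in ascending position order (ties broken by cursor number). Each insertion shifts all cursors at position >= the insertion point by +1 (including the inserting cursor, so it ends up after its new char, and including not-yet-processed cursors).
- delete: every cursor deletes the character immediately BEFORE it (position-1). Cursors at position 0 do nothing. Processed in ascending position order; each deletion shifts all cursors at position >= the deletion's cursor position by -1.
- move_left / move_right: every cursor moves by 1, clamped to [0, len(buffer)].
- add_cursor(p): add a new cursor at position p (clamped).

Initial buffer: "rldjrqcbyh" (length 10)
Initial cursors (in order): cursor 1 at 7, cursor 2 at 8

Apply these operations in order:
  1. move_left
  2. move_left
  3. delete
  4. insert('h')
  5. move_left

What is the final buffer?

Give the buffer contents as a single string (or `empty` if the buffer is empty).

Answer: rldjhhcbyh

Derivation:
After op 1 (move_left): buffer="rldjrqcbyh" (len 10), cursors c1@6 c2@7, authorship ..........
After op 2 (move_left): buffer="rldjrqcbyh" (len 10), cursors c1@5 c2@6, authorship ..........
After op 3 (delete): buffer="rldjcbyh" (len 8), cursors c1@4 c2@4, authorship ........
After op 4 (insert('h')): buffer="rldjhhcbyh" (len 10), cursors c1@6 c2@6, authorship ....12....
After op 5 (move_left): buffer="rldjhhcbyh" (len 10), cursors c1@5 c2@5, authorship ....12....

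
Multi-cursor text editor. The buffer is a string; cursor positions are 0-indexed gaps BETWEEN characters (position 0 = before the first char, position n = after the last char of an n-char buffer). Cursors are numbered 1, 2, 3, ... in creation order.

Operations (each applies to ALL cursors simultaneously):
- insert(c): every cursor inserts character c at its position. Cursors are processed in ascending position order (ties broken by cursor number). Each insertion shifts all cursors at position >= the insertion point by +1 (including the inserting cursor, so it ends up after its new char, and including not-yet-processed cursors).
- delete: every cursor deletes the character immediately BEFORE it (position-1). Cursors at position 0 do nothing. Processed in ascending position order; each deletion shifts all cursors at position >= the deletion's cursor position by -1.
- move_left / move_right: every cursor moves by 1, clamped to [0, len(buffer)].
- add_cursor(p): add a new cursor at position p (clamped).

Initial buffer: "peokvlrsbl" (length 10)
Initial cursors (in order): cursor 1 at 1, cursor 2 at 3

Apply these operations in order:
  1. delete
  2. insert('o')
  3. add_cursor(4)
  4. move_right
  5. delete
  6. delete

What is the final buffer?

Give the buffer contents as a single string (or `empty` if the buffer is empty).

Answer: lrsbl

Derivation:
After op 1 (delete): buffer="ekvlrsbl" (len 8), cursors c1@0 c2@1, authorship ........
After op 2 (insert('o')): buffer="oeokvlrsbl" (len 10), cursors c1@1 c2@3, authorship 1.2.......
After op 3 (add_cursor(4)): buffer="oeokvlrsbl" (len 10), cursors c1@1 c2@3 c3@4, authorship 1.2.......
After op 4 (move_right): buffer="oeokvlrsbl" (len 10), cursors c1@2 c2@4 c3@5, authorship 1.2.......
After op 5 (delete): buffer="oolrsbl" (len 7), cursors c1@1 c2@2 c3@2, authorship 12.....
After op 6 (delete): buffer="lrsbl" (len 5), cursors c1@0 c2@0 c3@0, authorship .....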